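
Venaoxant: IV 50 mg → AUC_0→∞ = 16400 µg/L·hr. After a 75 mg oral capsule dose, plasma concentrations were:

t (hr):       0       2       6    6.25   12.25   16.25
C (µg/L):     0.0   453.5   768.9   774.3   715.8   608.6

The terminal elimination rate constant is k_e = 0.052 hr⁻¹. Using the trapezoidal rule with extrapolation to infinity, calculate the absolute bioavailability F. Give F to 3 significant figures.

Trapezoidal AUC_0→16.25 (oral capsule):
  [0→2]: (0.0+453.5)/2 × 2 = 453.5
  [2→6]: (453.5+768.9)/2 × 4 = 2444.8
  [6→6.25]: (768.9+774.3)/2 × 0.25 = 192.9
  [6.25→12.25]: (774.3+715.8)/2 × 6 = 4470.3
  [12.25→16.25]: (715.8+608.6)/2 × 4 = 2648.8
  Sum = 10210.3 µg/L·hr
Tail: C_last/k_e = 608.6/0.052 = 11703.846
AUC_0→∞ (oral capsule) = 10210.3 + 11703.846 = 21914.146 µg/L·hr
F = (AUC_ev/D_ev)/(AUC_iv/D_iv) = (21914.146/75)/(16400/50) = 292.189/328 = 0.8908

F = 0.891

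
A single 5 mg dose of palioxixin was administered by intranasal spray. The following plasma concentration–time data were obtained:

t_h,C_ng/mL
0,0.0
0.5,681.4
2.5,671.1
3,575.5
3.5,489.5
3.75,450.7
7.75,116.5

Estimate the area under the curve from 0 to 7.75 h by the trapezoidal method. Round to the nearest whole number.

Trapezoidal AUC_0→7.75:
  [0→0.5]: (0.0+681.4)/2 × 0.5 = 170.35
  [0.5→2.5]: (681.4+671.1)/2 × 2 = 1352.5
  [2.5→3]: (671.1+575.5)/2 × 0.5 = 311.65
  [3→3.5]: (575.5+489.5)/2 × 0.5 = 266.25
  [3.5→3.75]: (489.5+450.7)/2 × 0.25 = 117.525
  [3.75→7.75]: (450.7+116.5)/2 × 4 = 1134.4
  Sum = 3352.675 ng/mL·h

AUC = 3353 ng/mL·h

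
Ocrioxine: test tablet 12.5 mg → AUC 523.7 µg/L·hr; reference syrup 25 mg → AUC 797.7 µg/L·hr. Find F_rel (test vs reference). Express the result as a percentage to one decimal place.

F_rel = 131.3%

F_rel = (AUC_test/D_test) / (AUC_ref/D_ref)
      = (523.7/12.5) / (797.7/25)
      = 41.896 / 31.908 = 1.3130 = 131.30%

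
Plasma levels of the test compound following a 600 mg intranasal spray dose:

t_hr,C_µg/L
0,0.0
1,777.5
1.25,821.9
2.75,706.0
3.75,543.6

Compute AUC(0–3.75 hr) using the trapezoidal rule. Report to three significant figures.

Trapezoidal AUC_0→3.75:
  [0→1]: (0.0+777.5)/2 × 1 = 388.75
  [1→1.25]: (777.5+821.9)/2 × 0.25 = 199.925
  [1.25→2.75]: (821.9+706.0)/2 × 1.5 = 1145.925
  [2.75→3.75]: (706.0+543.6)/2 × 1 = 624.8
  Sum = 2359.4 µg/L·hr

AUC = 2360 µg/L·hr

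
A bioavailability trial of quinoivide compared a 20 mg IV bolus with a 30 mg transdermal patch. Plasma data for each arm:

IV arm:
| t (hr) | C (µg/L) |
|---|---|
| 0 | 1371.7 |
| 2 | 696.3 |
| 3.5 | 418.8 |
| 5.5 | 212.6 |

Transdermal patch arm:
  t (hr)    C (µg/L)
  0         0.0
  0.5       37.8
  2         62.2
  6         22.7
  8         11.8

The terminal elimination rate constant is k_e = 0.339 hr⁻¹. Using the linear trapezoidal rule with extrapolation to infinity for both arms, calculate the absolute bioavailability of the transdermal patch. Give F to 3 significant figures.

F = 0.0518

Trapezoidal AUC_0→5.5 (IV):
  [0→2]: (1371.7+696.3)/2 × 2 = 2068.0
  [2→3.5]: (696.3+418.8)/2 × 1.5 = 836.325
  [3.5→5.5]: (418.8+212.6)/2 × 2 = 631.4
  Sum = 3535.725 µg/L·hr
IV tail: 212.6/0.339 = 627.139; AUC_iv,0→∞ = 3535.725 + 627.139 = 4162.864 µg/L·hr
Trapezoidal AUC_0→8 (transdermal patch):
  [0→0.5]: (0.0+37.8)/2 × 0.5 = 9.45
  [0.5→2]: (37.8+62.2)/2 × 1.5 = 75.0
  [2→6]: (62.2+22.7)/2 × 4 = 169.8
  [6→8]: (22.7+11.8)/2 × 2 = 34.5
  Sum = 288.75 µg/L·hr
transdermal patch tail: 11.8/0.339 = 34.808; AUC_ev,0→∞ = 288.75 + 34.808 = 323.558 µg/L·hr
F = (AUC_ev/D_ev)/(AUC_iv/D_iv) = (323.558/30)/(4162.864/20) = 10.7853/208.1432 = 0.0518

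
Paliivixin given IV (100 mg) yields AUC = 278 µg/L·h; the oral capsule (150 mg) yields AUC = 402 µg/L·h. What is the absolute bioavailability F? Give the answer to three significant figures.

F = (AUC_ev / D_ev) / (AUC_iv / D_iv)
  = (402/150) / (278/100)
  = 2.68 / 2.78 = 0.9640

F = 0.964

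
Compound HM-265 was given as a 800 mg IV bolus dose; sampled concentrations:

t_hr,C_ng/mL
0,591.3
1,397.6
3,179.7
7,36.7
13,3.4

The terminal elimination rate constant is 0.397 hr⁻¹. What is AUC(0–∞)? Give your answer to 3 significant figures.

AUC = 1630 ng/mL·hr

Trapezoidal AUC_0→13:
  [0→1]: (591.3+397.6)/2 × 1 = 494.45
  [1→3]: (397.6+179.7)/2 × 2 = 577.3
  [3→7]: (179.7+36.7)/2 × 4 = 432.8
  [7→13]: (36.7+3.4)/2 × 6 = 120.3
  Sum = 1624.85 ng/mL·hr
Extrapolated tail: C_last / k_e = 3.4 / 0.397 = 8.564
AUC_0→∞ = 1624.85 + 8.564 = 1633.414 ng/mL·hr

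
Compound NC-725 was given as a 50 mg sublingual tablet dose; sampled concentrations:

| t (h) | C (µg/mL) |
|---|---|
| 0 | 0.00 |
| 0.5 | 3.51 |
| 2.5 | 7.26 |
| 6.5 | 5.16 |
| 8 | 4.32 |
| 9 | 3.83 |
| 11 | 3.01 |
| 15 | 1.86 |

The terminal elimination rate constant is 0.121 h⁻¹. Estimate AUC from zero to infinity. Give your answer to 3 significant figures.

AUC = 79.6 µg/mL·h

Trapezoidal AUC_0→15:
  [0→0.5]: (0.00+3.51)/2 × 0.5 = 0.8775
  [0.5→2.5]: (3.51+7.26)/2 × 2 = 10.77
  [2.5→6.5]: (7.26+5.16)/2 × 4 = 24.84
  [6.5→8]: (5.16+4.32)/2 × 1.5 = 7.11
  [8→9]: (4.32+3.83)/2 × 1 = 4.075
  [9→11]: (3.83+3.01)/2 × 2 = 6.84
  [11→15]: (3.01+1.86)/2 × 4 = 9.74
  Sum = 64.2525 µg/mL·h
Extrapolated tail: C_last / k_e = 1.86 / 0.121 = 15.372
AUC_0→∞ = 64.2525 + 15.372 = 79.6245 µg/mL·h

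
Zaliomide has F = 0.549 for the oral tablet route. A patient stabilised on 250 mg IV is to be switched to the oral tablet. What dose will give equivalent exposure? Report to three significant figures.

D_oral = 455 mg

For equal systemic exposure: F × D_ev = D_iv
D_ev = D_iv / F = 250 / 0.549 = 455.373 mg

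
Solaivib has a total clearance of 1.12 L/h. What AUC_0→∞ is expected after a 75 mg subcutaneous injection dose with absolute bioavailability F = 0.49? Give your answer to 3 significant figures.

AUC_0→∞ = F × Dose / CL
        = 0.49 × 75 / 1.12 = 32.8125 mg/L·h

AUC = 32.8 mg/L·h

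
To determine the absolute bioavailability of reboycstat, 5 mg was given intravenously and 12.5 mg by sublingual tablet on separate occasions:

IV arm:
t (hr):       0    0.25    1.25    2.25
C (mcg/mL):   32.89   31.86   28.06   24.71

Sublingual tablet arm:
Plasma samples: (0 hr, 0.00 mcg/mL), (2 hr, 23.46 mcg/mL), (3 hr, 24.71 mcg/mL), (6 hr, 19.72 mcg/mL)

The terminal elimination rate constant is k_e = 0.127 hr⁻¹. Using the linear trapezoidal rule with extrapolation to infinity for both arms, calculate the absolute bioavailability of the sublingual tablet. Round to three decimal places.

F = 0.416

Trapezoidal AUC_0→2.25 (IV):
  [0→0.25]: (32.89+31.86)/2 × 0.25 = 8.09375
  [0.25→1.25]: (31.86+28.06)/2 × 1 = 29.96
  [1.25→2.25]: (28.06+24.71)/2 × 1 = 26.385
  Sum = 64.43875 mcg/mL·hr
IV tail: 24.71/0.127 = 194.567; AUC_iv,0→∞ = 64.43875 + 194.567 = 259.00575 mcg/mL·hr
Trapezoidal AUC_0→6 (sublingual tablet):
  [0→2]: (0.00+23.46)/2 × 2 = 23.46
  [2→3]: (23.46+24.71)/2 × 1 = 24.085
  [3→6]: (24.71+19.72)/2 × 3 = 66.645
  Sum = 114.19 mcg/mL·hr
sublingual tablet tail: 19.72/0.127 = 155.276; AUC_ev,0→∞ = 114.19 + 155.276 = 269.466 mcg/mL·hr
F = (AUC_ev/D_ev)/(AUC_iv/D_iv) = (269.466/12.5)/(259.00575/5) = 21.55728/51.80115 = 0.4162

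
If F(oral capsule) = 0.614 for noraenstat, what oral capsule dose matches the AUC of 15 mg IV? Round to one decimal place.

For equal systemic exposure: F × D_ev = D_iv
D_ev = D_iv / F = 15 / 0.614 = 24.43 mg

D_oral = 24.4 mg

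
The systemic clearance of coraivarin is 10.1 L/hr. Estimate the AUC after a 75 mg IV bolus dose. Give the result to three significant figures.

AUC_0→∞ = Dose_iv / CL
        = 75 / 10.1 = 7.42574 mg/L·hr

AUC = 7.43 mg/L·hr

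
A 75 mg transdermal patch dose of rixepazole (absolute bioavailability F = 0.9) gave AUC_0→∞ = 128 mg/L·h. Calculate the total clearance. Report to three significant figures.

CL = F × Dose / AUC_0→∞
   = 0.9 × 75 / 128 = 0.52734375 L/h

CL = 0.527 L/h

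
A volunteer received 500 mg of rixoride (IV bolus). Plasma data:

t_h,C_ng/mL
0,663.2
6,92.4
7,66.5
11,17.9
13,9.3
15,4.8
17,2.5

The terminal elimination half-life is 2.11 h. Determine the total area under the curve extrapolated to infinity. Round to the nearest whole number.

Trapezoidal AUC_0→17:
  [0→6]: (663.2+92.4)/2 × 6 = 2266.8
  [6→7]: (92.4+66.5)/2 × 1 = 79.45
  [7→11]: (66.5+17.9)/2 × 4 = 168.8
  [11→13]: (17.9+9.3)/2 × 2 = 27.2
  [13→15]: (9.3+4.8)/2 × 2 = 14.1
  [15→17]: (4.8+2.5)/2 × 2 = 7.3
  Sum = 2563.65 ng/mL·h
k_e = ln2 / t½ = 0.693147 / 2.11 = 0.3285 h^-1
Extrapolated tail: C_last / k_e = 2.5 / 0.3285 = 7.610
AUC_0→∞ = 2563.65 + 7.610 = 2571.26 ng/mL·h

AUC = 2571 ng/mL·h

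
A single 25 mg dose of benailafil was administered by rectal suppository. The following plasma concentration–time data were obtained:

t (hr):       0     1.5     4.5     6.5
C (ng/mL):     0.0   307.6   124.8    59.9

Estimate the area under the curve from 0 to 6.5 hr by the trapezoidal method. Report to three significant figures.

Trapezoidal AUC_0→6.5:
  [0→1.5]: (0.0+307.6)/2 × 1.5 = 230.7
  [1.5→4.5]: (307.6+124.8)/2 × 3 = 648.6
  [4.5→6.5]: (124.8+59.9)/2 × 2 = 184.7
  Sum = 1064.0 ng/mL·hr

AUC = 1060 ng/mL·hr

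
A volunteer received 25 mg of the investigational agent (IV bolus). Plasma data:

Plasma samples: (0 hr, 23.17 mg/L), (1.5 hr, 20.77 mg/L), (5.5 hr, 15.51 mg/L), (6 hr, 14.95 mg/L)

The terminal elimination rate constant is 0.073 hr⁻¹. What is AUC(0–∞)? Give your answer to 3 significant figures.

AUC = 318 mg/L·hr

Trapezoidal AUC_0→6:
  [0→1.5]: (23.17+20.77)/2 × 1.5 = 32.955
  [1.5→5.5]: (20.77+15.51)/2 × 4 = 72.56
  [5.5→6]: (15.51+14.95)/2 × 0.5 = 7.615
  Sum = 113.13 mg/L·hr
Extrapolated tail: C_last / k_e = 14.95 / 0.073 = 204.795
AUC_0→∞ = 113.13 + 204.795 = 317.925 mg/L·hr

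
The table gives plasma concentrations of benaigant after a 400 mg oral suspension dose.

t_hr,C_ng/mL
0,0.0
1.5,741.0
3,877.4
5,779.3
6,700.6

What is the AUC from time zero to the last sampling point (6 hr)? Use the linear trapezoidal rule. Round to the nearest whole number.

AUC = 4166 ng/mL·hr

Trapezoidal AUC_0→6:
  [0→1.5]: (0.0+741.0)/2 × 1.5 = 555.75
  [1.5→3]: (741.0+877.4)/2 × 1.5 = 1213.8
  [3→5]: (877.4+779.3)/2 × 2 = 1656.7
  [5→6]: (779.3+700.6)/2 × 1 = 739.95
  Sum = 4166.2 ng/mL·hr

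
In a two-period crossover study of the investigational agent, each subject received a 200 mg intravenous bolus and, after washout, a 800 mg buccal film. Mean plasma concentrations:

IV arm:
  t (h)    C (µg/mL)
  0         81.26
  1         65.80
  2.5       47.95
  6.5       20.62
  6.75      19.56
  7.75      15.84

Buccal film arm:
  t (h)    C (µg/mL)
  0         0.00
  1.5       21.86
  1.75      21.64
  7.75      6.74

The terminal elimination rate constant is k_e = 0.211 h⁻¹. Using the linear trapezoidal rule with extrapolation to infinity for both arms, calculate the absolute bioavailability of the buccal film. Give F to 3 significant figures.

Trapezoidal AUC_0→7.75 (IV):
  [0→1]: (81.26+65.80)/2 × 1 = 73.53
  [1→2.5]: (65.80+47.95)/2 × 1.5 = 85.3125
  [2.5→6.5]: (47.95+20.62)/2 × 4 = 137.14
  [6.5→6.75]: (20.62+19.56)/2 × 0.25 = 5.0225
  [6.75→7.75]: (19.56+15.84)/2 × 1 = 17.7
  Sum = 318.705 µg/mL·h
IV tail: 15.84/0.211 = 75.071; AUC_iv,0→∞ = 318.705 + 75.071 = 393.776 µg/mL·h
Trapezoidal AUC_0→7.75 (buccal film):
  [0→1.5]: (0.00+21.86)/2 × 1.5 = 16.395
  [1.5→1.75]: (21.86+21.64)/2 × 0.25 = 5.4375
  [1.75→7.75]: (21.64+6.74)/2 × 6 = 85.14
  Sum = 106.9725 µg/mL·h
buccal film tail: 6.74/0.211 = 31.943; AUC_ev,0→∞ = 106.9725 + 31.943 = 138.9155 µg/mL·h
F = (AUC_ev/D_ev)/(AUC_iv/D_iv) = (138.9155/800)/(393.776/200) = 0.173644/1.96888 = 0.0882

F = 0.0882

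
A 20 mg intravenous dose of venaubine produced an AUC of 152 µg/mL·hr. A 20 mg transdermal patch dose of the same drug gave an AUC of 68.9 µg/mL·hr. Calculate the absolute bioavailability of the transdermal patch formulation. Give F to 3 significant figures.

F = 0.453

F = (AUC_ev / D_ev) / (AUC_iv / D_iv)
  = (68.9/20) / (152/20)
  = 3.445 / 7.6 = 0.4533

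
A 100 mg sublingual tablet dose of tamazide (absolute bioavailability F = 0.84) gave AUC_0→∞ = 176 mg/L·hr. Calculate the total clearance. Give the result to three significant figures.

CL = 0.477 L/hr

CL = F × Dose / AUC_0→∞
   = 0.84 × 100 / 176 = 0.477273 L/hr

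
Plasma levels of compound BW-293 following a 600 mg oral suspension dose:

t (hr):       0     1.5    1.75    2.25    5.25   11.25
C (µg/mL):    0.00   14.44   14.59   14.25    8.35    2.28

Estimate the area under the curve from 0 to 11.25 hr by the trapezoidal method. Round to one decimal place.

AUC = 87.5 µg/mL·hr

Trapezoidal AUC_0→11.25:
  [0→1.5]: (0.00+14.44)/2 × 1.5 = 10.83
  [1.5→1.75]: (14.44+14.59)/2 × 0.25 = 3.62875
  [1.75→2.25]: (14.59+14.25)/2 × 0.5 = 7.21
  [2.25→5.25]: (14.25+8.35)/2 × 3 = 33.9
  [5.25→11.25]: (8.35+2.28)/2 × 6 = 31.89
  Sum = 87.45875 µg/mL·hr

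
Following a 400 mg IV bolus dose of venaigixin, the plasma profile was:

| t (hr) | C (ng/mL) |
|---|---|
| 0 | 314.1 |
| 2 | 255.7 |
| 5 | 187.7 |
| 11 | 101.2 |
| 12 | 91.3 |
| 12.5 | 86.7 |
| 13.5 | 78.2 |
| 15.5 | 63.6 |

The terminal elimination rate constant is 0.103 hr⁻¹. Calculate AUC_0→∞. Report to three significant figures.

AUC = 3080 ng/mL·hr

Trapezoidal AUC_0→15.5:
  [0→2]: (314.1+255.7)/2 × 2 = 569.8
  [2→5]: (255.7+187.7)/2 × 3 = 665.1
  [5→11]: (187.7+101.2)/2 × 6 = 866.7
  [11→12]: (101.2+91.3)/2 × 1 = 96.25
  [12→12.5]: (91.3+86.7)/2 × 0.5 = 44.5
  [12.5→13.5]: (86.7+78.2)/2 × 1 = 82.45
  [13.5→15.5]: (78.2+63.6)/2 × 2 = 141.8
  Sum = 2466.6 ng/mL·hr
Extrapolated tail: C_last / k_e = 63.6 / 0.103 = 617.476
AUC_0→∞ = 2466.6 + 617.476 = 3084.076 ng/mL·hr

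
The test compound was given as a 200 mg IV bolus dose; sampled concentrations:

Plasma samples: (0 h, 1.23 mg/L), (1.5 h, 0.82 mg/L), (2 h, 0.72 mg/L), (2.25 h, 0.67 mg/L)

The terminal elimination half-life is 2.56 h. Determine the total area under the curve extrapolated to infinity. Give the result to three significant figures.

Trapezoidal AUC_0→2.25:
  [0→1.5]: (1.23+0.82)/2 × 1.5 = 1.5375
  [1.5→2]: (0.82+0.72)/2 × 0.5 = 0.385
  [2→2.25]: (0.72+0.67)/2 × 0.25 = 0.17375
  Sum = 2.09625 mg/L·h
k_e = ln2 / t½ = 0.693147 / 2.56 = 0.2708 h^-1
Extrapolated tail: C_last / k_e = 0.67 / 0.2708 = 2.474
AUC_0→∞ = 2.09625 + 2.474 = 4.57025 mg/L·h

AUC = 4.57 mg/L·h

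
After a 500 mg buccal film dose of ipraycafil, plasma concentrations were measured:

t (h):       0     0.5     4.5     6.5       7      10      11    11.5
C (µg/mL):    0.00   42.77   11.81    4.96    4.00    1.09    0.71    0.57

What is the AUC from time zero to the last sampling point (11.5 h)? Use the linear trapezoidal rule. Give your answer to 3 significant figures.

AUC = 148 µg/mL·h

Trapezoidal AUC_0→11.5:
  [0→0.5]: (0.00+42.77)/2 × 0.5 = 10.6925
  [0.5→4.5]: (42.77+11.81)/2 × 4 = 109.16
  [4.5→6.5]: (11.81+4.96)/2 × 2 = 16.77
  [6.5→7]: (4.96+4.00)/2 × 0.5 = 2.24
  [7→10]: (4.00+1.09)/2 × 3 = 7.635
  [10→11]: (1.09+0.71)/2 × 1 = 0.9
  [11→11.5]: (0.71+0.57)/2 × 0.5 = 0.32
  Sum = 147.7175 µg/mL·h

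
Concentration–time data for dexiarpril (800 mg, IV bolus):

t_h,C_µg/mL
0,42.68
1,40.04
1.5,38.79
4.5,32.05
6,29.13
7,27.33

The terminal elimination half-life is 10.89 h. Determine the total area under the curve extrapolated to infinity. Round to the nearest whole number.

Trapezoidal AUC_0→7:
  [0→1]: (42.68+40.04)/2 × 1 = 41.36
  [1→1.5]: (40.04+38.79)/2 × 0.5 = 19.7075
  [1.5→4.5]: (38.79+32.05)/2 × 3 = 106.26
  [4.5→6]: (32.05+29.13)/2 × 1.5 = 45.885
  [6→7]: (29.13+27.33)/2 × 1 = 28.23
  Sum = 241.4425 µg/mL·h
k_e = ln2 / t½ = 0.693147 / 10.89 = 0.0636 h^-1
Extrapolated tail: C_last / k_e = 27.33 / 0.0636 = 429.717
AUC_0→∞ = 241.4425 + 429.717 = 671.1595 µg/mL·h

AUC = 671 µg/mL·h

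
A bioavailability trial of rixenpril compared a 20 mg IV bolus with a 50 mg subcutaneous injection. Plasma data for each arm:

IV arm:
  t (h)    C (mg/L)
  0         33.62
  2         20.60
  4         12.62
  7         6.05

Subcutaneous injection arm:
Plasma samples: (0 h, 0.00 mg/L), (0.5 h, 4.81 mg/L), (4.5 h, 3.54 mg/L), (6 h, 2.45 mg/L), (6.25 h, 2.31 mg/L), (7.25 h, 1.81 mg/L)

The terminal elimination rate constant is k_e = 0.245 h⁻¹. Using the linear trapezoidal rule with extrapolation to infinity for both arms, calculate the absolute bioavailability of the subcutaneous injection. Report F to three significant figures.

Trapezoidal AUC_0→7 (IV):
  [0→2]: (33.62+20.60)/2 × 2 = 54.22
  [2→4]: (20.60+12.62)/2 × 2 = 33.22
  [4→7]: (12.62+6.05)/2 × 3 = 28.005
  Sum = 115.445 mg/L·h
IV tail: 6.05/0.245 = 24.694; AUC_iv,0→∞ = 115.445 + 24.694 = 140.139 mg/L·h
Trapezoidal AUC_0→7.25 (subcutaneous injection):
  [0→0.5]: (0.00+4.81)/2 × 0.5 = 1.2025
  [0.5→4.5]: (4.81+3.54)/2 × 4 = 16.7
  [4.5→6]: (3.54+2.45)/2 × 1.5 = 4.4925
  [6→6.25]: (2.45+2.31)/2 × 0.25 = 0.595
  [6.25→7.25]: (2.31+1.81)/2 × 1 = 2.06
  Sum = 25.05 mg/L·h
subcutaneous injection tail: 1.81/0.245 = 7.388; AUC_ev,0→∞ = 25.05 + 7.388 = 32.438 mg/L·h
F = (AUC_ev/D_ev)/(AUC_iv/D_iv) = (32.438/50)/(140.139/20) = 0.64876/7.00695 = 0.0926

F = 0.0926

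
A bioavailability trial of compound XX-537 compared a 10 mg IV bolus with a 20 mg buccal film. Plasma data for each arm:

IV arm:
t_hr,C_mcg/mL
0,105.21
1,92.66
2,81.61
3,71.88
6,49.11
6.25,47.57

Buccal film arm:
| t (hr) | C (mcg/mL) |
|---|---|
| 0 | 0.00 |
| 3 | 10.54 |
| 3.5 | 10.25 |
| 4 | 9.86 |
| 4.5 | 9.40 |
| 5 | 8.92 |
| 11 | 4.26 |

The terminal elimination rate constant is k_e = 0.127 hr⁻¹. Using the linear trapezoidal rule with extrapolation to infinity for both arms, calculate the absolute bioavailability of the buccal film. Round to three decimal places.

F = 0.065

Trapezoidal AUC_0→6.25 (IV):
  [0→1]: (105.21+92.66)/2 × 1 = 98.935
  [1→2]: (92.66+81.61)/2 × 1 = 87.135
  [2→3]: (81.61+71.88)/2 × 1 = 76.745
  [3→6]: (71.88+49.11)/2 × 3 = 181.485
  [6→6.25]: (49.11+47.57)/2 × 0.25 = 12.085
  Sum = 456.385 mcg/mL·hr
IV tail: 47.57/0.127 = 374.567; AUC_iv,0→∞ = 456.385 + 374.567 = 830.952 mcg/mL·hr
Trapezoidal AUC_0→11 (buccal film):
  [0→3]: (0.00+10.54)/2 × 3 = 15.81
  [3→3.5]: (10.54+10.25)/2 × 0.5 = 5.1975
  [3.5→4]: (10.25+9.86)/2 × 0.5 = 5.0275
  [4→4.5]: (9.86+9.40)/2 × 0.5 = 4.815
  [4.5→5]: (9.40+8.92)/2 × 0.5 = 4.58
  [5→11]: (8.92+4.26)/2 × 6 = 39.54
  Sum = 74.97 mcg/mL·hr
buccal film tail: 4.26/0.127 = 33.543; AUC_ev,0→∞ = 74.97 + 33.543 = 108.513 mcg/mL·hr
F = (AUC_ev/D_ev)/(AUC_iv/D_iv) = (108.513/20)/(830.952/10) = 5.42565/83.0952 = 0.0653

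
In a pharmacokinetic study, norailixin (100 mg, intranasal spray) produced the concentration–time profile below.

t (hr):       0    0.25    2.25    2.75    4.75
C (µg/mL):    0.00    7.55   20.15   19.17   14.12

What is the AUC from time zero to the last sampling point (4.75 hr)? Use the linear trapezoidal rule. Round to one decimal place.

Trapezoidal AUC_0→4.75:
  [0→0.25]: (0.00+7.55)/2 × 0.25 = 0.94375
  [0.25→2.25]: (7.55+20.15)/2 × 2 = 27.7
  [2.25→2.75]: (20.15+19.17)/2 × 0.5 = 9.83
  [2.75→4.75]: (19.17+14.12)/2 × 2 = 33.29
  Sum = 71.76375 µg/mL·hr

AUC = 71.8 µg/mL·hr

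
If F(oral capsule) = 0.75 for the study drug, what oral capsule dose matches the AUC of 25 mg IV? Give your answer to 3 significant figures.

D_oral = 33.3 mg

For equal systemic exposure: F × D_ev = D_iv
D_ev = D_iv / F = 25 / 0.75 = 33.3333 mg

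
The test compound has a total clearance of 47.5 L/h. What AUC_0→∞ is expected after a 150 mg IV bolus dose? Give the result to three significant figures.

AUC_0→∞ = Dose_iv / CL
        = 150 / 47.5 = 3.15789 mg/L·h

AUC = 3.16 mg/L·h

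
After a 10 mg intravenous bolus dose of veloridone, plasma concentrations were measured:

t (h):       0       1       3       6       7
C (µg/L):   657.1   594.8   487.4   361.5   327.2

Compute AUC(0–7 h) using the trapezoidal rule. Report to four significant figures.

Trapezoidal AUC_0→7:
  [0→1]: (657.1+594.8)/2 × 1 = 625.95
  [1→3]: (594.8+487.4)/2 × 2 = 1082.2
  [3→6]: (487.4+361.5)/2 × 3 = 1273.35
  [6→7]: (361.5+327.2)/2 × 1 = 344.35
  Sum = 3325.85 µg/L·h

AUC = 3326 µg/L·h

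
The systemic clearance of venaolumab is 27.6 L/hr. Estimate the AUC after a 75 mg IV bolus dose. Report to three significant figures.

AUC = 2.72 mg/L·hr

AUC_0→∞ = Dose_iv / CL
        = 75 / 27.6 = 2.71739 mg/L·hr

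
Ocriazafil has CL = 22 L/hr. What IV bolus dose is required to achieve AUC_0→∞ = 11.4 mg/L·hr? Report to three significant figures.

Dose_iv = CL × AUC_0→∞
     = 22 × 11.4 = 250.8 mg

Dose = 251 mg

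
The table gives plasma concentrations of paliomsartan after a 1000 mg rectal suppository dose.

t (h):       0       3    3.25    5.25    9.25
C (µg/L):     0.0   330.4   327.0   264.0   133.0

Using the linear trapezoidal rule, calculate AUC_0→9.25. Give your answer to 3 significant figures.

AUC = 1960 µg/L·h

Trapezoidal AUC_0→9.25:
  [0→3]: (0.0+330.4)/2 × 3 = 495.6
  [3→3.25]: (330.4+327.0)/2 × 0.25 = 82.175
  [3.25→5.25]: (327.0+264.0)/2 × 2 = 591.0
  [5.25→9.25]: (264.0+133.0)/2 × 4 = 794.0
  Sum = 1962.775 µg/L·h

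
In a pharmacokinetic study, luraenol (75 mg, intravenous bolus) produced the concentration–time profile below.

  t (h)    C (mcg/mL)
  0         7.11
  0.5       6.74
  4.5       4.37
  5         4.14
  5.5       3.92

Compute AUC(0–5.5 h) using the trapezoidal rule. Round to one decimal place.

Trapezoidal AUC_0→5.5:
  [0→0.5]: (7.11+6.74)/2 × 0.5 = 3.4625
  [0.5→4.5]: (6.74+4.37)/2 × 4 = 22.22
  [4.5→5]: (4.37+4.14)/2 × 0.5 = 2.1275
  [5→5.5]: (4.14+3.92)/2 × 0.5 = 2.015
  Sum = 29.825 mcg/mL·h

AUC = 29.8 mcg/mL·h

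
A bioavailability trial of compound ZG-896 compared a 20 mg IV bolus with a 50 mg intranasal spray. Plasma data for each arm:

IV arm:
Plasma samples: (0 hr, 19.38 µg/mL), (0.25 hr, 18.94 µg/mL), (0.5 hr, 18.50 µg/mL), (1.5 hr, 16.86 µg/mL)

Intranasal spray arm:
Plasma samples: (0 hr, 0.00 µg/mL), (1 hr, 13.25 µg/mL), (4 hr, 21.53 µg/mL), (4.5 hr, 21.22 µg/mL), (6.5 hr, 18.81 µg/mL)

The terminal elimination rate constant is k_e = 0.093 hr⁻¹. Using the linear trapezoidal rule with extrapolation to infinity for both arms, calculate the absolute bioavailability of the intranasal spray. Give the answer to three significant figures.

Trapezoidal AUC_0→1.5 (IV):
  [0→0.25]: (19.38+18.94)/2 × 0.25 = 4.79
  [0.25→0.5]: (18.94+18.50)/2 × 0.25 = 4.68
  [0.5→1.5]: (18.50+16.86)/2 × 1 = 17.68
  Sum = 27.15 µg/mL·hr
IV tail: 16.86/0.093 = 181.290; AUC_iv,0→∞ = 27.15 + 181.290 = 208.44 µg/mL·hr
Trapezoidal AUC_0→6.5 (intranasal spray):
  [0→1]: (0.00+13.25)/2 × 1 = 6.625
  [1→4]: (13.25+21.53)/2 × 3 = 52.17
  [4→4.5]: (21.53+21.22)/2 × 0.5 = 10.6875
  [4.5→6.5]: (21.22+18.81)/2 × 2 = 40.03
  Sum = 109.5125 µg/mL·hr
intranasal spray tail: 18.81/0.093 = 202.258; AUC_ev,0→∞ = 109.5125 + 202.258 = 311.7705 µg/mL·hr
F = (AUC_ev/D_ev)/(AUC_iv/D_iv) = (311.7705/50)/(208.44/20) = 6.23541/10.422 = 0.5983

F = 0.598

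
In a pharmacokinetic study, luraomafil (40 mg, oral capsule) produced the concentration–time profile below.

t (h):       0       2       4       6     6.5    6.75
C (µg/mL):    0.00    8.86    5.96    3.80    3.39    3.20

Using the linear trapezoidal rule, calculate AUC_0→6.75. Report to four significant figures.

Trapezoidal AUC_0→6.75:
  [0→2]: (0.00+8.86)/2 × 2 = 8.86
  [2→4]: (8.86+5.96)/2 × 2 = 14.82
  [4→6]: (5.96+3.80)/2 × 2 = 9.76
  [6→6.5]: (3.80+3.39)/2 × 0.5 = 1.7975
  [6.5→6.75]: (3.39+3.20)/2 × 0.25 = 0.82375
  Sum = 36.06125 µg/mL·h

AUC = 36.06 µg/mL·h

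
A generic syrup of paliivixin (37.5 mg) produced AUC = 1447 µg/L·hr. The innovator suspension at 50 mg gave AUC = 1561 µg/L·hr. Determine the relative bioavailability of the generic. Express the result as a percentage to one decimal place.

F_rel = (AUC_test/D_test) / (AUC_ref/D_ref)
      = (1447/37.5) / (1561/50)
      = 38.5867 / 31.22 = 1.2360 = 123.60%

F_rel = 123.6%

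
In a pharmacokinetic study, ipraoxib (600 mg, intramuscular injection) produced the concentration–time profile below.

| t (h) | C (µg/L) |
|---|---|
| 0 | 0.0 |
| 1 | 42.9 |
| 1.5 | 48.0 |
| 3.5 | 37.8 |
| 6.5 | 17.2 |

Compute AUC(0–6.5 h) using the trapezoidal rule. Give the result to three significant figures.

AUC = 212 µg/L·h

Trapezoidal AUC_0→6.5:
  [0→1]: (0.0+42.9)/2 × 1 = 21.45
  [1→1.5]: (42.9+48.0)/2 × 0.5 = 22.725
  [1.5→3.5]: (48.0+37.8)/2 × 2 = 85.8
  [3.5→6.5]: (37.8+17.2)/2 × 3 = 82.5
  Sum = 212.475 µg/L·h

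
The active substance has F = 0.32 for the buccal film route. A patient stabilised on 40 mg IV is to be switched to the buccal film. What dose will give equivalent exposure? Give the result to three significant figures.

D_buccal = 125 mg

For equal systemic exposure: F × D_ev = D_iv
D_ev = D_iv / F = 40 / 0.32 = 125 mg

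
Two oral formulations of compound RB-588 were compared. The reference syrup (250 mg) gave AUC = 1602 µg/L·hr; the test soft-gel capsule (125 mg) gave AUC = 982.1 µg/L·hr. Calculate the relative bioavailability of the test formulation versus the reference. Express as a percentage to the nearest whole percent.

F_rel = 123%

F_rel = (AUC_test/D_test) / (AUC_ref/D_ref)
      = (982.1/125) / (1602/250)
      = 7.8568 / 6.408 = 1.2261 = 122.61%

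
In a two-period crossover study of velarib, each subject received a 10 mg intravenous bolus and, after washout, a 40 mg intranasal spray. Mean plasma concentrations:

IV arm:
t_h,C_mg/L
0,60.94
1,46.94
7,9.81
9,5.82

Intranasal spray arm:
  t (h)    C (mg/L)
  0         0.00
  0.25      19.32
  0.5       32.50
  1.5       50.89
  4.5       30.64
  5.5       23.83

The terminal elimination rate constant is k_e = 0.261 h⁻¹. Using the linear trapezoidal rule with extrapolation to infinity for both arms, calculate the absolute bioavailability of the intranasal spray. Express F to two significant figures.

Trapezoidal AUC_0→9 (IV):
  [0→1]: (60.94+46.94)/2 × 1 = 53.94
  [1→7]: (46.94+9.81)/2 × 6 = 170.25
  [7→9]: (9.81+5.82)/2 × 2 = 15.63
  Sum = 239.82 mg/L·h
IV tail: 5.82/0.261 = 22.299; AUC_iv,0→∞ = 239.82 + 22.299 = 262.119 mg/L·h
Trapezoidal AUC_0→5.5 (intranasal spray):
  [0→0.25]: (0.00+19.32)/2 × 0.25 = 2.415
  [0.25→0.5]: (19.32+32.50)/2 × 0.25 = 6.4775
  [0.5→1.5]: (32.50+50.89)/2 × 1 = 41.695
  [1.5→4.5]: (50.89+30.64)/2 × 3 = 122.295
  [4.5→5.5]: (30.64+23.83)/2 × 1 = 27.235
  Sum = 200.1175 mg/L·h
intranasal spray tail: 23.83/0.261 = 91.303; AUC_ev,0→∞ = 200.1175 + 91.303 = 291.4205 mg/L·h
F = (AUC_ev/D_ev)/(AUC_iv/D_iv) = (291.4205/40)/(262.119/10) = 7.2855125/26.2119 = 0.2779

F = 0.28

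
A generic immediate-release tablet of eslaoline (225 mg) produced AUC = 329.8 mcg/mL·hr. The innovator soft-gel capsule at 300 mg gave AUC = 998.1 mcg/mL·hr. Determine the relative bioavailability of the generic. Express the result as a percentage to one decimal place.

F_rel = 44.1%

F_rel = (AUC_test/D_test) / (AUC_ref/D_ref)
      = (329.8/225) / (998.1/300)
      = 1.46578 / 3.327 = 0.4406 = 44.06%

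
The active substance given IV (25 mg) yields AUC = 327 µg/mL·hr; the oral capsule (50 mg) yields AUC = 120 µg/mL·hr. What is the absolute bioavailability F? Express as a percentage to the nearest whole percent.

F = (AUC_ev / D_ev) / (AUC_iv / D_iv)
  = (120/50) / (327/25)
  = 2.4 / 13.08 = 0.1835
  = 18.35%

F = 18%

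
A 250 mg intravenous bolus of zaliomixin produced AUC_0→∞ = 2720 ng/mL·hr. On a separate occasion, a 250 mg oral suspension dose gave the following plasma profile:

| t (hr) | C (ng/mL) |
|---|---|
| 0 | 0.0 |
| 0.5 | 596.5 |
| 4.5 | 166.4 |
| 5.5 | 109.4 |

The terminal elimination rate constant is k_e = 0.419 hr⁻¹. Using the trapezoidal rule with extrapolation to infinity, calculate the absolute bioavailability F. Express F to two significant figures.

F = 0.76

Trapezoidal AUC_0→5.5 (oral suspension):
  [0→0.5]: (0.0+596.5)/2 × 0.5 = 149.125
  [0.5→4.5]: (596.5+166.4)/2 × 4 = 1525.8
  [4.5→5.5]: (166.4+109.4)/2 × 1 = 137.9
  Sum = 1812.825 ng/mL·hr
Tail: C_last/k_e = 109.4/0.419 = 261.098
AUC_0→∞ (oral suspension) = 1812.825 + 261.098 = 2073.923 ng/mL·hr
F = (AUC_ev/D_ev)/(AUC_iv/D_iv) = (2073.923/250)/(2720/250) = 8.295692/10.88 = 0.7625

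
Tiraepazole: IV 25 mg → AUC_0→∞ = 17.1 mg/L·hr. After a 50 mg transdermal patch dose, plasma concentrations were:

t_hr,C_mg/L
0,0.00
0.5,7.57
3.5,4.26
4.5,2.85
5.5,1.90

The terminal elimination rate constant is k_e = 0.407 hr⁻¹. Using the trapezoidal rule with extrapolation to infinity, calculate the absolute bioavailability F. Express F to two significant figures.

F = 0.88

Trapezoidal AUC_0→5.5 (transdermal patch):
  [0→0.5]: (0.00+7.57)/2 × 0.5 = 1.8925
  [0.5→3.5]: (7.57+4.26)/2 × 3 = 17.745
  [3.5→4.5]: (4.26+2.85)/2 × 1 = 3.555
  [4.5→5.5]: (2.85+1.90)/2 × 1 = 2.375
  Sum = 25.5675 mg/L·hr
Tail: C_last/k_e = 1.90/0.407 = 4.668
AUC_0→∞ (transdermal patch) = 25.5675 + 4.668 = 30.2355 mg/L·hr
F = (AUC_ev/D_ev)/(AUC_iv/D_iv) = (30.2355/50)/(17.1/25) = 0.60471/0.684 = 0.8841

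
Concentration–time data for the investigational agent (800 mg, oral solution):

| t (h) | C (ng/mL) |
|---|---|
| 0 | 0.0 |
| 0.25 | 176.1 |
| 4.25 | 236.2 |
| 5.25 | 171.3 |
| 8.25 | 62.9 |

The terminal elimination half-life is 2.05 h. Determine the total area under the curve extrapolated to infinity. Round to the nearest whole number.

AUC = 1588 ng/mL·h

Trapezoidal AUC_0→8.25:
  [0→0.25]: (0.0+176.1)/2 × 0.25 = 22.0125
  [0.25→4.25]: (176.1+236.2)/2 × 4 = 824.6
  [4.25→5.25]: (236.2+171.3)/2 × 1 = 203.75
  [5.25→8.25]: (171.3+62.9)/2 × 3 = 351.3
  Sum = 1401.6625 ng/mL·h
k_e = ln2 / t½ = 0.693147 / 2.05 = 0.3381 h^-1
Extrapolated tail: C_last / k_e = 62.9 / 0.3381 = 186.040
AUC_0→∞ = 1401.6625 + 186.040 = 1587.7025 ng/mL·h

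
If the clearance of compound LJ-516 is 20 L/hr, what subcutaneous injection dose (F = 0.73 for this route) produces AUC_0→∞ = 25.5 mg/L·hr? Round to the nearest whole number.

Dose = 699 mg

Dose = CL × AUC_0→∞ / F
     = 20 × 25.5 / 0.73 = 698.63 mg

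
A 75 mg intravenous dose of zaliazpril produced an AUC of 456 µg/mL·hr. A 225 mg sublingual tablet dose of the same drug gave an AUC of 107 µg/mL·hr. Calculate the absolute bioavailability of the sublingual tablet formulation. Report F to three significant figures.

F = 0.0782

F = (AUC_ev / D_ev) / (AUC_iv / D_iv)
  = (107/225) / (456/75)
  = 0.475556 / 6.08 = 0.0782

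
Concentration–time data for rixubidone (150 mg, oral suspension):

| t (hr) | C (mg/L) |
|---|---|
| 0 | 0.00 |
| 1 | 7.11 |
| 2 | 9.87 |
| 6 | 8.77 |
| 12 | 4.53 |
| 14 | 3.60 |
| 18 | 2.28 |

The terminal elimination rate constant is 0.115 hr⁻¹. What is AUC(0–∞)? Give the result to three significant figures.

AUC = 129 mg/L·hr

Trapezoidal AUC_0→18:
  [0→1]: (0.00+7.11)/2 × 1 = 3.555
  [1→2]: (7.11+9.87)/2 × 1 = 8.49
  [2→6]: (9.87+8.77)/2 × 4 = 37.28
  [6→12]: (8.77+4.53)/2 × 6 = 39.9
  [12→14]: (4.53+3.60)/2 × 2 = 8.13
  [14→18]: (3.60+2.28)/2 × 4 = 11.76
  Sum = 109.115 mg/L·hr
Extrapolated tail: C_last / k_e = 2.28 / 0.115 = 19.826
AUC_0→∞ = 109.115 + 19.826 = 128.941 mg/L·hr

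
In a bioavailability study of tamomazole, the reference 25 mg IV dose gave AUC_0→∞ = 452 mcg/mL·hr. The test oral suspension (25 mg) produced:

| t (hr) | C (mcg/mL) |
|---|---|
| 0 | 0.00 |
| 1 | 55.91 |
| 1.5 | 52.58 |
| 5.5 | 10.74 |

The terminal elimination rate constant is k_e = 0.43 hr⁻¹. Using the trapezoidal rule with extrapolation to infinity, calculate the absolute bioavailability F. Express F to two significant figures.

Trapezoidal AUC_0→5.5 (oral suspension):
  [0→1]: (0.00+55.91)/2 × 1 = 27.955
  [1→1.5]: (55.91+52.58)/2 × 0.5 = 27.1225
  [1.5→5.5]: (52.58+10.74)/2 × 4 = 126.64
  Sum = 181.7175 mcg/mL·hr
Tail: C_last/k_e = 10.74/0.43 = 24.977
AUC_0→∞ (oral suspension) = 181.7175 + 24.977 = 206.6945 mcg/mL·hr
F = (AUC_ev/D_ev)/(AUC_iv/D_iv) = (206.6945/25)/(452/25) = 8.26778/18.08 = 0.4573

F = 0.46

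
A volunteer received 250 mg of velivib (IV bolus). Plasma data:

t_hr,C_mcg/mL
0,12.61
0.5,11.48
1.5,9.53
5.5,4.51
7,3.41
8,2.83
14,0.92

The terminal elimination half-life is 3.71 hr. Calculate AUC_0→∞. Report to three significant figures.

Trapezoidal AUC_0→14:
  [0→0.5]: (12.61+11.48)/2 × 0.5 = 6.0225
  [0.5→1.5]: (11.48+9.53)/2 × 1 = 10.505
  [1.5→5.5]: (9.53+4.51)/2 × 4 = 28.08
  [5.5→7]: (4.51+3.41)/2 × 1.5 = 5.94
  [7→8]: (3.41+2.83)/2 × 1 = 3.12
  [8→14]: (2.83+0.92)/2 × 6 = 11.25
  Sum = 64.9175 mcg/mL·hr
k_e = ln2 / t½ = 0.693147 / 3.71 = 0.1868 hr^-1
Extrapolated tail: C_last / k_e = 0.92 / 0.1868 = 4.925
AUC_0→∞ = 64.9175 + 4.925 = 69.8425 mcg/mL·hr

AUC = 69.8 mcg/mL·hr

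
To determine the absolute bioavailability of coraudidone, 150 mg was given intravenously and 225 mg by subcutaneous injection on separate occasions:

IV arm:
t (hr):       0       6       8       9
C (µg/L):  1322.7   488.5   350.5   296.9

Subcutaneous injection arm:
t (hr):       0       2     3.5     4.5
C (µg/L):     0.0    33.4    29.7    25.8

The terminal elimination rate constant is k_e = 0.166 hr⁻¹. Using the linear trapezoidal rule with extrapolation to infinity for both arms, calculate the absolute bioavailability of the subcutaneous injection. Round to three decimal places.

Trapezoidal AUC_0→9 (IV):
  [0→6]: (1322.7+488.5)/2 × 6 = 5433.6
  [6→8]: (488.5+350.5)/2 × 2 = 839.0
  [8→9]: (350.5+296.9)/2 × 1 = 323.7
  Sum = 6596.3 µg/L·hr
IV tail: 296.9/0.166 = 1788.554; AUC_iv,0→∞ = 6596.3 + 1788.554 = 8384.854 µg/L·hr
Trapezoidal AUC_0→4.5 (subcutaneous injection):
  [0→2]: (0.0+33.4)/2 × 2 = 33.4
  [2→3.5]: (33.4+29.7)/2 × 1.5 = 47.325
  [3.5→4.5]: (29.7+25.8)/2 × 1 = 27.75
  Sum = 108.475 µg/L·hr
subcutaneous injection tail: 25.8/0.166 = 155.422; AUC_ev,0→∞ = 108.475 + 155.422 = 263.897 µg/L·hr
F = (AUC_ev/D_ev)/(AUC_iv/D_iv) = (263.897/225)/(8384.854/150) = 1.17288/55.899 = 0.0210

F = 0.021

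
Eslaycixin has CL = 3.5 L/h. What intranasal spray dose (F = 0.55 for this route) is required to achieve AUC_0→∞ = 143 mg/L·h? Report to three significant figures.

Dose = 910 mg

Dose = CL × AUC_0→∞ / F
     = 3.5 × 143 / 0.55 = 910 mg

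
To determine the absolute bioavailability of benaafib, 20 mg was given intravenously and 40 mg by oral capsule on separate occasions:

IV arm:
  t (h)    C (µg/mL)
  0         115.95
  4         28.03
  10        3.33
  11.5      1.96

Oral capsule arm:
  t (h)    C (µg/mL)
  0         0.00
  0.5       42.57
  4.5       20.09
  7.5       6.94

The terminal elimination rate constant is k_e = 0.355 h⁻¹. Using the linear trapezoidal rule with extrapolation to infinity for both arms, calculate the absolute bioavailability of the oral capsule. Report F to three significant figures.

Trapezoidal AUC_0→11.5 (IV):
  [0→4]: (115.95+28.03)/2 × 4 = 287.96
  [4→10]: (28.03+3.33)/2 × 6 = 94.08
  [10→11.5]: (3.33+1.96)/2 × 1.5 = 3.9675
  Sum = 386.0075 µg/mL·h
IV tail: 1.96/0.355 = 5.521; AUC_iv,0→∞ = 386.0075 + 5.521 = 391.5285 µg/mL·h
Trapezoidal AUC_0→7.5 (oral capsule):
  [0→0.5]: (0.00+42.57)/2 × 0.5 = 10.6425
  [0.5→4.5]: (42.57+20.09)/2 × 4 = 125.32
  [4.5→7.5]: (20.09+6.94)/2 × 3 = 40.545
  Sum = 176.5075 µg/mL·h
oral capsule tail: 6.94/0.355 = 19.549; AUC_ev,0→∞ = 176.5075 + 19.549 = 196.0565 µg/mL·h
F = (AUC_ev/D_ev)/(AUC_iv/D_iv) = (196.0565/40)/(391.5285/20) = 4.9014125/19.576425 = 0.2504

F = 0.250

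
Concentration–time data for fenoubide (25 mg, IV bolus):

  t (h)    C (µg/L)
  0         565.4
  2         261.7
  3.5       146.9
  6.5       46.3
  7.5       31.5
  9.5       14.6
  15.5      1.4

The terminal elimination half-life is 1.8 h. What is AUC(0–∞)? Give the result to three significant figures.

Trapezoidal AUC_0→15.5:
  [0→2]: (565.4+261.7)/2 × 2 = 827.1
  [2→3.5]: (261.7+146.9)/2 × 1.5 = 306.45
  [3.5→6.5]: (146.9+46.3)/2 × 3 = 289.8
  [6.5→7.5]: (46.3+31.5)/2 × 1 = 38.9
  [7.5→9.5]: (31.5+14.6)/2 × 2 = 46.1
  [9.5→15.5]: (14.6+1.4)/2 × 6 = 48.0
  Sum = 1556.35 µg/L·h
k_e = ln2 / t½ = 0.693147 / 1.8 = 0.3851 h^-1
Extrapolated tail: C_last / k_e = 1.4 / 0.3851 = 3.635
AUC_0→∞ = 1556.35 + 3.635 = 1559.985 µg/L·h

AUC = 1560 µg/L·h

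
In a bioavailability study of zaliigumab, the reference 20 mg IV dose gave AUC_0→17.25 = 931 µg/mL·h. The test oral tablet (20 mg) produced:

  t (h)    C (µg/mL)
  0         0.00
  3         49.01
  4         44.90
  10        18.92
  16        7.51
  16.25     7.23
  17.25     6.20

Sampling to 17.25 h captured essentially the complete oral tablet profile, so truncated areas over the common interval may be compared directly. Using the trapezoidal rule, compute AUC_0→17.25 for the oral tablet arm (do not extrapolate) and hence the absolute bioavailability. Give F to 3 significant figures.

Trapezoidal AUC_0→17.25 (oral tablet):
  [0→3]: (0.00+49.01)/2 × 3 = 73.515
  [3→4]: (49.01+44.90)/2 × 1 = 46.955
  [4→10]: (44.90+18.92)/2 × 6 = 191.46
  [10→16]: (18.92+7.51)/2 × 6 = 79.29
  [16→16.25]: (7.51+7.23)/2 × 0.25 = 1.8425
  [16.25→17.25]: (7.23+6.20)/2 × 1 = 6.715
  Sum = 399.7775 µg/mL·h
F = (AUC_ev/D_ev)/(AUC_iv/D_iv) = (399.7775/20)/(931/20) = 19.988875/46.55 = 0.4294

F = 0.429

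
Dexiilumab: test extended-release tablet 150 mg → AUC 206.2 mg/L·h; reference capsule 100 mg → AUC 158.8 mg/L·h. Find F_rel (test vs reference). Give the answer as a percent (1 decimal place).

F_rel = (AUC_test/D_test) / (AUC_ref/D_ref)
      = (206.2/150) / (158.8/100)
      = 1.37467 / 1.588 = 0.8657 = 86.57%

F_rel = 86.6%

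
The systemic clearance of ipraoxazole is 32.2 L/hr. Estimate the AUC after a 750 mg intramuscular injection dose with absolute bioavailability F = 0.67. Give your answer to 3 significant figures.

AUC = 15.6 mg/L·hr

AUC_0→∞ = F × Dose / CL
        = 0.67 × 750 / 32.2 = 15.6056 mg/L·hr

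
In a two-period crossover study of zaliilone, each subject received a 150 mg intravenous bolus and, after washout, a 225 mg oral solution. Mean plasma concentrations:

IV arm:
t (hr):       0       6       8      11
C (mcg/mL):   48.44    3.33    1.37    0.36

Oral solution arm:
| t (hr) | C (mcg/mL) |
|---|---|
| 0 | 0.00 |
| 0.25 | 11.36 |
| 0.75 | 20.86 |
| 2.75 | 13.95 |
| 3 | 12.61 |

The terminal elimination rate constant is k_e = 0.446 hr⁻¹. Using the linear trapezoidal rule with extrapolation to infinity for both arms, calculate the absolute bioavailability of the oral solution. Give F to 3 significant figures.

F = 0.310

Trapezoidal AUC_0→11 (IV):
  [0→6]: (48.44+3.33)/2 × 6 = 155.31
  [6→8]: (3.33+1.37)/2 × 2 = 4.7
  [8→11]: (1.37+0.36)/2 × 3 = 2.595
  Sum = 162.605 mcg/mL·hr
IV tail: 0.36/0.446 = 0.807; AUC_iv,0→∞ = 162.605 + 0.807 = 163.412 mcg/mL·hr
Trapezoidal AUC_0→3 (oral solution):
  [0→0.25]: (0.00+11.36)/2 × 0.25 = 1.42
  [0.25→0.75]: (11.36+20.86)/2 × 0.5 = 8.055
  [0.75→2.75]: (20.86+13.95)/2 × 2 = 34.81
  [2.75→3]: (13.95+12.61)/2 × 0.25 = 3.32
  Sum = 47.605 mcg/mL·hr
oral solution tail: 12.61/0.446 = 28.274; AUC_ev,0→∞ = 47.605 + 28.274 = 75.879 mcg/mL·hr
F = (AUC_ev/D_ev)/(AUC_iv/D_iv) = (75.879/225)/(163.412/150) = 0.33724/1.08941 = 0.3096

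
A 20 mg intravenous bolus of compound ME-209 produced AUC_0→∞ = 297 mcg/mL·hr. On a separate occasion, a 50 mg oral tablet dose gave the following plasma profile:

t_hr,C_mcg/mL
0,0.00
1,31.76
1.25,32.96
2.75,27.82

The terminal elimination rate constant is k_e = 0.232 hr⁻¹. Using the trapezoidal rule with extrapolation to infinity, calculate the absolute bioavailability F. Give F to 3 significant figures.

Trapezoidal AUC_0→2.75 (oral tablet):
  [0→1]: (0.00+31.76)/2 × 1 = 15.88
  [1→1.25]: (31.76+32.96)/2 × 0.25 = 8.09
  [1.25→2.75]: (32.96+27.82)/2 × 1.5 = 45.585
  Sum = 69.555 mcg/mL·hr
Tail: C_last/k_e = 27.82/0.232 = 119.914
AUC_0→∞ (oral tablet) = 69.555 + 119.914 = 189.469 mcg/mL·hr
F = (AUC_ev/D_ev)/(AUC_iv/D_iv) = (189.469/50)/(297/20) = 3.78938/14.85 = 0.2552

F = 0.255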